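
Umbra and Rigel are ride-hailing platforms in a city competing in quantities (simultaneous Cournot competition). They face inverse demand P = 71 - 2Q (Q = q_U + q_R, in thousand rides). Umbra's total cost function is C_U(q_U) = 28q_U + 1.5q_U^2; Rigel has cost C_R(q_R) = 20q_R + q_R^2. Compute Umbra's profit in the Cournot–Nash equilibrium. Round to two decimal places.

58.99

Umbra's profit: π_U = (71 - 2Q)q_U - (28q_U + (3/2)q_U²). Setting ∂π_U/∂q_U = 0: 43 - 7q_U - 2(q_R) = 0.
Rigel's first-order condition: 51 - 6q_R - 2(q_U) = 0.
Rearranging gives the reaction functions q_U = (43 - 2q_R)/7 and q_R = (51 - 2q_U)/6.
Solving the pair: q_U = 78/19, q_R = 271/38.
Price P = 71 - 2·(427/38) = 922/19.
Umbra's profit: (922/19)·(78/19) - 28·(78/19) - (3/2)(78/19)² = 58.9861.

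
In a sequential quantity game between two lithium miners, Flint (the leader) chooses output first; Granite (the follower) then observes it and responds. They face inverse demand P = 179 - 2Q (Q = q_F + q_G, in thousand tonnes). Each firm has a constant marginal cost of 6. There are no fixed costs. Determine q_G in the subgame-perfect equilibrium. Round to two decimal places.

The follower Granite best-responds to any q_F: π_G = (179 - 2Q)q_G - 6q_G.
∂π_G/∂q_G = 173 - 2q_F - 4q_G = 0 gives the reaction function q_G = (173 - 2q_F)/4.
Flint substitutes q_G(q_F) into its own profit: π_F = q_F(179 - 2q_F - (173 - 2q_F)/2) - 6q_F = (185/2 - q_F)q_F - 6q_F.
The leader's first-order condition 173/2 - 2q_F = 0 yields q_F = 173/4.
Then q_G = (173 - 2·(173/4))/4 = 173/8.

21.63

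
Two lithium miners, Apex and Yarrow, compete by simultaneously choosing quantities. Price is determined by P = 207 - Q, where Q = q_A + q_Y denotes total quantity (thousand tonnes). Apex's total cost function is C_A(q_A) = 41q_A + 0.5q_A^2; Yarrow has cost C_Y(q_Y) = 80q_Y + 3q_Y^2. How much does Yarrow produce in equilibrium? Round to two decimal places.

Apex's profit: π_A = (207 - Q)q_A - (41q_A + (1/2)q_A²). Setting ∂π_A/∂q_A = 0: 166 - 3q_A - (q_Y) = 0.
Yarrow's first-order condition: 127 - 8q_Y - (q_A) = 0.
Best responses: q_A = (166 - q_Y)/3, q_Y = (127 - q_A)/8.
Substituting one into the other gives q_A = 1201/23 and q_Y = 215/23.

9.35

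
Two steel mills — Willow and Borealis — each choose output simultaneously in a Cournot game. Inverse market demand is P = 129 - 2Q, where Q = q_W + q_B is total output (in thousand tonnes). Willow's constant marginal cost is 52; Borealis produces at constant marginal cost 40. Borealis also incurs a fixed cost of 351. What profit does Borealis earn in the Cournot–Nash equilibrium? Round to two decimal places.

215.72

Willow's profit: π_W = (129 - 2Q)q_W - (52q_W). Setting ∂π_W/∂q_W = 0: 77 - 4q_W - 2(q_B) = 0.
Borealis's profit: π_B = (129 - 2Q)q_B - (40q_B). Setting ∂π_B/∂q_B = 0: 89 - 4q_B - 2(q_W) = 0.
Rearranging gives the reaction functions q_W = (77 - 2q_B)/4 and q_B = (89 - 2q_W)/4.
Solving the pair: q_W = 65/6, q_B = 101/6.
Price P = 129 - 2·(83/3) = 221/3.
Borealis's profit: (221/3 - 40)·(101/6) - 351 = 215.7222.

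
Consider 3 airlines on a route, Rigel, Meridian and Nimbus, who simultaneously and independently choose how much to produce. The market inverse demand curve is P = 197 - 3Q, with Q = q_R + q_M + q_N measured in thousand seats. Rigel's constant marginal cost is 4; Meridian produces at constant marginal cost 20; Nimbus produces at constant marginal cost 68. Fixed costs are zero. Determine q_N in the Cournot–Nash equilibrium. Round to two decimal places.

1.42

Rigel's profit: π_R = (197 - 3Q)q_R - (4q_R). Setting ∂π_R/∂q_R = 0: 193 - 6q_R - 3(q_M + q_N) = 0.
Meridian's profit: π_M = (197 - 3Q)q_M - (20q_M). Setting ∂π_M/∂q_M = 0: 177 - 6q_M - 3(q_R + q_N) = 0.
Nimbus's first-order condition: 129 - 6q_N - 3(q_R + q_M) = 0.
Summing all 3 equations gives 499 − 12Q = 0, hence Q = 499/12.
Back-substituting: q_R = (193 − 499/4)/3 = 91/4, q_M = (177 − 499/4)/3 = 209/12, q_N = (129 − 499/4)/3 = 17/12.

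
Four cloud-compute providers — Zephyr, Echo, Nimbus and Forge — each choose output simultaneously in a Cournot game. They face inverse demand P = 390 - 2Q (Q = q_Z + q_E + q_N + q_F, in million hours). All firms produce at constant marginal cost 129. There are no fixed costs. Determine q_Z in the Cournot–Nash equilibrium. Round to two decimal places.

26.10

A representative firm's profit is π_i = q_i(390 - 2Q) - 129q_i.
Setting ∂π_i/∂q_i = 0 with rivals' quantities fixed: 261 - 4q_i - 2·Σ_{j≠i} q_j = 0.
By symmetry each firm produces the same amount; substituting Σ_{j≠i} q_j = 3q_i yields q_i = 261/10.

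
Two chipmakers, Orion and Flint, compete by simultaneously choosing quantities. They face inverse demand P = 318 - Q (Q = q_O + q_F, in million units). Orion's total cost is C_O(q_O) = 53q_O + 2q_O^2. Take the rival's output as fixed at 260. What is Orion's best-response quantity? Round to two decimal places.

0.83

With the rival's output fixed at 260, Orion's profit is π_O = (318 - 260 - q_O)q_O - (53q_O + 2q_O²) = (58 - q_O)q_O - (53q_O + 2q_O²).
∂π_O/∂q_O = 5 - 6q_O = 0, so q_O = 5/6.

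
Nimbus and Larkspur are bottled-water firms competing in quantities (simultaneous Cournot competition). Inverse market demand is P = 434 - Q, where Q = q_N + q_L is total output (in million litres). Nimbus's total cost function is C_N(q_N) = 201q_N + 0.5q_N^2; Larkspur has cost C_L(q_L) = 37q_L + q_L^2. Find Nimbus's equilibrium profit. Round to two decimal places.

Nimbus's profit: π_N = (434 - Q)q_N - (201q_N + (1/2)q_N²). Setting ∂π_N/∂q_N = 0: 233 - 3q_N - (q_L) = 0.
Larkspur's first-order condition: 397 - 4q_L - (q_N) = 0.
So q_N = (233 - q_L)/3 and q_L = (397 - q_N)/4.
Substituting one into the other gives q_N = 535/11 and q_L = 958/11.
Price P = 434 - 1493/11 = 298.2727.
Nimbus's profit: 298.2727·(535/11) - 201·(535/11) - (1/2)(535/11)² = 3548.2438.

3548.24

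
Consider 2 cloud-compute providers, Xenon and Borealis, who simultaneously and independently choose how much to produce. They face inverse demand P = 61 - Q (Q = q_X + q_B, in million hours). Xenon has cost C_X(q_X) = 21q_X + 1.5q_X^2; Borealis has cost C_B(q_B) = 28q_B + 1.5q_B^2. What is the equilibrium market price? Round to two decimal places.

48.83

Xenon's profit: π_X = (61 - Q)q_X - (21q_X + (3/2)q_X²). Setting ∂π_X/∂q_X = 0: 40 - 5q_X - (q_B) = 0.
Borealis's first-order condition: 33 - 5q_B - (q_X) = 0.
Rearranging gives the reaction functions q_X = (40 - q_B)/5 and q_B = (33 - q_X)/5.
Solving the pair: q_X = 167/24, q_B = 125/24.
Total output Q = 73/6, so price P = 61 - 73/6 = 293/6.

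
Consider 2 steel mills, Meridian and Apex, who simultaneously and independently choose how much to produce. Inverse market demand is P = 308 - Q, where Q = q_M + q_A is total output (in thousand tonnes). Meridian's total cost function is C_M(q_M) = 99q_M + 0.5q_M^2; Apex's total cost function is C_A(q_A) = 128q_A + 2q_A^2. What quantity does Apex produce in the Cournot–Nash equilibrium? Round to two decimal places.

Meridian's profit: π_M = (308 - Q)q_M - (99q_M + (1/2)q_M²). Setting ∂π_M/∂q_M = 0: 209 - 3q_M - (q_A) = 0.
Apex's first-order condition: 180 - 6q_A - (q_M) = 0.
So q_M = (209 - q_A)/3 and q_A = (180 - q_M)/6.
Solving the pair: q_M = 1074/17, q_A = 331/17.

19.47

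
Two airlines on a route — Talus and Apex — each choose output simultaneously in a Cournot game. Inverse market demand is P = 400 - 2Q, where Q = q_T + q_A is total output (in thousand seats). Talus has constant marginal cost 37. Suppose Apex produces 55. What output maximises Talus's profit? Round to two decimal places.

With the rival's output fixed at 55, Talus's profit is π_T = (400 - 2·55 - 2q_T)q_T - (37q_T) = (290 - 2q_T)q_T - (37q_T).
∂π_T/∂q_T = 253 - 4q_T = 0, so q_T = 253/4.

63.25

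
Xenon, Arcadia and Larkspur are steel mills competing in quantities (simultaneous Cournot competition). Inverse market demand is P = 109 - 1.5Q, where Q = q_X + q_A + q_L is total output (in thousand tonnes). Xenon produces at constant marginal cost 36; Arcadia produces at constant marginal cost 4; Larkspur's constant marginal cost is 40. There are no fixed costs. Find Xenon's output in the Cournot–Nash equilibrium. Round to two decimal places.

Xenon's profit: π_X = (109 - 1.5Q)q_X - (36q_X). Setting ∂π_X/∂q_X = 0: 73 - 3q_X - (3/2)(q_A + q_L) = 0.
Arcadia's first-order condition: 105 - 3q_A - (3/2)(q_X + q_L) = 0.
Larkspur's profit: π_L = (109 - 1.5Q)q_L - (40q_L). Setting ∂π_L/∂q_L = 0: 69 - 3q_L - (3/2)(q_X + q_A) = 0.
Adding the 3 conditions: 247 − 3Q − 3Q = 0, i.e. Q = 247/6.
Back-substituting: q_X = (73 − 247/4)/(3/2) = 15/2, q_A = (105 − 247/4)/(3/2) = 173/6, q_L = (69 − 247/4)/(3/2) = 29/6.

7.50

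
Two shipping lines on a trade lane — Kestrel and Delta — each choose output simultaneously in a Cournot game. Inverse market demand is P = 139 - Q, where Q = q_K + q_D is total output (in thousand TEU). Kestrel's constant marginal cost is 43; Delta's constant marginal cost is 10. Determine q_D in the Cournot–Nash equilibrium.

54

Kestrel's profit: π_K = (139 - Q)q_K - (43q_K). Setting ∂π_K/∂q_K = 0: 96 - 2q_K - (q_D) = 0.
Delta's profit: π_D = (139 - Q)q_D - (10q_D). Setting ∂π_D/∂q_D = 0: 129 - 2q_D - (q_K) = 0.
Rearranging gives the reaction functions q_K = (96 - q_D)/2 and q_D = (129 - q_K)/2.
Substituting one into the other gives q_K = 21 and q_D = 54.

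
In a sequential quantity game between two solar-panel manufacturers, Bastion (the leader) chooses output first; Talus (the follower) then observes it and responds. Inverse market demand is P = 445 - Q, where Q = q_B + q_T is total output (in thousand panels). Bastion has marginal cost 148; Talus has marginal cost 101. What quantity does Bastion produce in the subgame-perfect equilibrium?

125

The follower Talus best-responds to any q_B: π_T = (445 - Q)q_T - 101q_T.
∂π_T/∂q_T = 344 - q_B - 2q_T = 0 gives the reaction function q_T = (344 - q_B)/2.
Bastion substitutes q_T(q_B) into its own profit: π_B = q_B(445 - q_B - (344 - q_B)/2) - 148q_B = (273 - (1/2)q_B)q_B - 148q_B.
The leader's first-order condition 125 - q_B = 0 yields q_B = 125.
Then q_T = (344 - 125)/2 = 219/2.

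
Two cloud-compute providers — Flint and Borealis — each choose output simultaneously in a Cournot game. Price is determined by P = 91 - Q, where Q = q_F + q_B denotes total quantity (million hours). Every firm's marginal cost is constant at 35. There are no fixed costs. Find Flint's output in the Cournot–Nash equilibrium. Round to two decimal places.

Each firm earns π_i = (91 - Q)q_i - 35q_i.
First-order condition (treating rivals' output as given): 56 - 2q_i - q_j = 0.
By symmetry each firm produces the same amount; substituting q_j = q_i yields q_i = 56/3.

18.67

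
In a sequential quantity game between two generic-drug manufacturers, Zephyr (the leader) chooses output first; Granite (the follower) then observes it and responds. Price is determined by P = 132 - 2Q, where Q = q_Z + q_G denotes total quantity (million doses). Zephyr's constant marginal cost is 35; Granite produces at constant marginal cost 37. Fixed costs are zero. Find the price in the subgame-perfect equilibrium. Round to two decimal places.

59.75

Solve by backward induction. Given q_Z, the follower Granite maximises π_G = (132 - 2q_Z - 2q_G)q_G - 37q_G.
Setting the follower's marginal profit to zero, 95 - 2q_Z - 4q_G = 0, i.e. q_G = (95 - 2q_Z)/4.
The leader anticipates this reaction. Substituting into P = 132 - 2Q gives P = 169/2 - q_Z, so π_Z = (169/2 - q_Z)q_Z - 35q_Z.
Maximising: ∂π_Z/∂q_Z = 99/2 - 2q_Z = 0, giving q_Z = 99/4.
Then q_G = (95 - 2·(99/4))/4 = 91/8.
Total output Q = 289/8, so price P = 132 - 2·(289/8) = 239/4.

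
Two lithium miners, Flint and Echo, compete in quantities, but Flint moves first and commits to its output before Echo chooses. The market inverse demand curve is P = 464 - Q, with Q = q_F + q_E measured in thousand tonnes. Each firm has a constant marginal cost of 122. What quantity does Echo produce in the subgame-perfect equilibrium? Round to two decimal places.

85.50

The follower Echo best-responds to any q_F: π_E = (464 - Q)q_E - 122q_E.
∂π_E/∂q_E = 342 - q_F - 2q_E = 0 gives the reaction function q_E = (342 - q_F)/2.
The leader anticipates this reaction. Substituting into P = 464 - Q gives P = 293 - (1/2)q_F, so π_F = (293 - (1/2)q_F)q_F - 122q_F.
The leader's first-order condition 171 - q_F = 0 yields q_F = 171.
Then q_E = (342 - 171)/2 = 171/2.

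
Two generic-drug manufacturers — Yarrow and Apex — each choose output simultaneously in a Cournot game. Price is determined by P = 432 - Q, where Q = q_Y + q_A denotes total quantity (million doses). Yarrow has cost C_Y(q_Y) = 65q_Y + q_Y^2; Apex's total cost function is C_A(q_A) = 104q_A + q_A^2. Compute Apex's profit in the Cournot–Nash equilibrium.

Yarrow's profit: π_Y = (432 - Q)q_Y - (65q_Y + q_Y²). Setting ∂π_Y/∂q_Y = 0: 367 - 4q_Y - (q_A) = 0.
Apex's profit: π_A = (432 - Q)q_A - (104q_A + q_A²). Setting ∂π_A/∂q_A = 0: 328 - 4q_A - (q_Y) = 0.
So q_Y = (367 - q_A)/4 and q_A = (328 - q_Y)/4.
Solving the pair: q_Y = 76, q_A = 63.
Price P = 432 - 139 = 293.
Apex's profit: 293·63 - 104·63 - 63² = 7938.

7938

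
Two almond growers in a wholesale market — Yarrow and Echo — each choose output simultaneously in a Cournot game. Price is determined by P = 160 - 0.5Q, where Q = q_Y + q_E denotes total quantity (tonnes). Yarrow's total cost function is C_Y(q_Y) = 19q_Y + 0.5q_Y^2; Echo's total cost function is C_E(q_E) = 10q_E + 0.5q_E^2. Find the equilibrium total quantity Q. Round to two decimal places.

Yarrow's profit: π_Y = (160 - 0.5Q)q_Y - (19q_Y + (1/2)q_Y²). Setting ∂π_Y/∂q_Y = 0: 141 - 2q_Y - (1/2)(q_E) = 0.
Echo's first-order condition: 150 - 2q_E - (1/2)(q_Y) = 0.
So q_Y = (141 - (1/2)q_E)/2 and q_E = (150 - (1/2)q_Y)/2.
Substituting one into the other gives q_Y = 276/5 and q_E = 306/5.
Total output Q = 276/5 + 306/5 = 582/5.

116.40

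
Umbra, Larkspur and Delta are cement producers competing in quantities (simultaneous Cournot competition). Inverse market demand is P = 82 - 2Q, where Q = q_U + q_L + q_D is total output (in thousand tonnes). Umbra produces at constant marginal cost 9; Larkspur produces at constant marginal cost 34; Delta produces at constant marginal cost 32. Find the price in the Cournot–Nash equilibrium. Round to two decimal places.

Umbra's profit: π_U = (82 - 2Q)q_U - (9q_U). Setting ∂π_U/∂q_U = 0: 73 - 4q_U - 2(q_L + q_D) = 0.
Larkspur's first-order condition: 48 - 4q_L - 2(q_U + q_D) = 0.
Delta's first-order condition: 50 - 4q_D - 2(q_U + q_L) = 0.
Summing all 3 equations gives 171 − 8Q = 0, hence Q = 171/8.
Back-substituting: q_U = (73 − 171/4)/2 = 121/8, q_L = (48 − 171/4)/2 = 21/8, q_D = (50 − 171/4)/2 = 29/8.
Total output Q = 171/8, so price P = 82 - 2·(171/8) = 157/4.

39.25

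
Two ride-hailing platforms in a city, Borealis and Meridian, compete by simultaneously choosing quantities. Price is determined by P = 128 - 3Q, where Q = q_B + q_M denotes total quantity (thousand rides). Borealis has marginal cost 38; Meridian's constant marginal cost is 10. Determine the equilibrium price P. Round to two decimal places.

58.67

Borealis's profit: π_B = (128 - 3Q)q_B - (38q_B). Setting ∂π_B/∂q_B = 0: 90 - 6q_B - 3(q_M) = 0.
Meridian's first-order condition: 118 - 6q_M - 3(q_B) = 0.
Rearranging gives the reaction functions q_B = (90 - 3q_M)/6 and q_M = (118 - 3q_B)/6.
Substituting one into the other gives q_B = 62/9 and q_M = 146/9.
Total output Q = 208/9, so price P = 128 - 3·(208/9) = 176/3.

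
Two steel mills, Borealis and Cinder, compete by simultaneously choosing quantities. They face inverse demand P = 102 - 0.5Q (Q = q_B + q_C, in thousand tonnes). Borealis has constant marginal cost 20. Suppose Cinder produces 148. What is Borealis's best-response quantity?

8

With the rival's output fixed at 148, Borealis's profit is π_B = (102 - (1/2)·148 - (1/2)q_B)q_B - (20q_B) = (28 - (1/2)q_B)q_B - (20q_B).
∂π_B/∂q_B = 8 - q_B = 0, so q_B = 8.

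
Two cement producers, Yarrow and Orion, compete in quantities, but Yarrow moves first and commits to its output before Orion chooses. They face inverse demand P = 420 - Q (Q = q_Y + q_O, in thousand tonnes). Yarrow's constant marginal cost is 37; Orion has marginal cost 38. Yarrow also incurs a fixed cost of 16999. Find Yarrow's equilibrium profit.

1433

Solve by backward induction. Given q_Y, the follower Orion maximises π_O = (420 - q_Y - q_O)q_O - 38q_O.
∂π_O/∂q_O = 382 - q_Y - 2q_O = 0 gives the reaction function q_O = (382 - q_Y)/2.
Yarrow substitutes q_O(q_Y) into its own profit: π_Y = q_Y(420 - q_Y - (382 - q_Y)/2) - 37q_Y = (229 - (1/2)q_Y)q_Y - 37q_Y.
Leader FOC: 192 - q_Y = 0, so q_Y = 192.
Then q_O = (382 - 192)/2 = 95.
Price P = 420 - 287 = 133.
Yarrow's profit: (133 - 37)·192 - 16999 = 1433.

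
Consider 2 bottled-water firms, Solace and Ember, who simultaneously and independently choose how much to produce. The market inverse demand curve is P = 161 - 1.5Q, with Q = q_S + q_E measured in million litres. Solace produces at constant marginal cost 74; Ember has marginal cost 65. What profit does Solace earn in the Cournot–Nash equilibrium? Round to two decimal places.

Solace's profit: π_S = (161 - 1.5Q)q_S - (74q_S). Setting ∂π_S/∂q_S = 0: 87 - 3q_S - (3/2)(q_E) = 0.
Ember's first-order condition: 96 - 3q_E - (3/2)(q_S) = 0.
Best responses: q_S = (87 - (3/2)q_E)/3, q_E = (96 - (3/2)q_S)/3.
Solving the pair: q_S = 52/3, q_E = 70/3.
Price P = 161 - (3/2)·(122/3) = 100.
Solace's profit: (100 - 74)·(52/3) = 1352/3.

450.67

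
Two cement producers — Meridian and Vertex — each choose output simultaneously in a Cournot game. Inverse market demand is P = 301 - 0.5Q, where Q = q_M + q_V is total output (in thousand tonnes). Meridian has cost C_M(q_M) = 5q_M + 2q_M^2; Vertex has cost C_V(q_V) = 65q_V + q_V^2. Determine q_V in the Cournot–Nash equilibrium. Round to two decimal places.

Meridian's profit: π_M = (301 - 0.5Q)q_M - (5q_M + 2q_M²). Setting ∂π_M/∂q_M = 0: 296 - 5q_M - (1/2)(q_V) = 0.
Vertex's first-order condition: 236 - 3q_V - (1/2)(q_M) = 0.
Best responses: q_M = (296 - (1/2)q_V)/5, q_V = (236 - (1/2)q_M)/3.
Substituting one into the other gives q_M = 52.2034 and q_V = 69.9661.

69.97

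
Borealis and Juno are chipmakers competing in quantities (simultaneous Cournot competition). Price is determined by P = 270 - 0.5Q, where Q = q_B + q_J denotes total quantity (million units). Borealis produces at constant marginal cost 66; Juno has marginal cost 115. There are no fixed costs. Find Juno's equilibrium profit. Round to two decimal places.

Borealis's profit: π_B = (270 - 0.5Q)q_B - (66q_B). Setting ∂π_B/∂q_B = 0: 204 - q_B - (1/2)(q_J) = 0.
Juno's first-order condition: 155 - q_J - (1/2)(q_B) = 0.
So q_B = (204 - (1/2)q_J) and q_J = (155 - (1/2)q_B).
Solving the pair: q_B = 506/3, q_J = 212/3.
Price P = 270 - (1/2)·(718/3) = 451/3.
Juno's profit: (451/3 - 115)·(212/3) = 2496.8889.

2496.89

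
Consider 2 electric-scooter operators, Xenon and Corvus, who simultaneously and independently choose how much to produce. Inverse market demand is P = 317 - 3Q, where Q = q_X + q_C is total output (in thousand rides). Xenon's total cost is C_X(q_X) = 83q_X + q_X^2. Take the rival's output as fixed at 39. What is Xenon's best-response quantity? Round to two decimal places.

14.63

With the rival's output fixed at 39, Xenon's profit is π_X = (317 - 3·39 - 3q_X)q_X - (83q_X + q_X²) = (200 - 3q_X)q_X - (83q_X + q_X²).
∂π_X/∂q_X = 117 - 8q_X = 0, so q_X = 117/8.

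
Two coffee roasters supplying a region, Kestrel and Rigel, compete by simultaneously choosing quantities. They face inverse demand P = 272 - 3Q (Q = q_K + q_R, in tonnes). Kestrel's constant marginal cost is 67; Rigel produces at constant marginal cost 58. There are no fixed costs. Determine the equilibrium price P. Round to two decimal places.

Kestrel's profit: π_K = (272 - 3Q)q_K - (67q_K). Setting ∂π_K/∂q_K = 0: 205 - 6q_K - 3(q_R) = 0.
Rigel's first-order condition: 214 - 6q_R - 3(q_K) = 0.
So q_K = (205 - 3q_R)/6 and q_R = (214 - 3q_K)/6.
Solving the pair: q_K = 196/9, q_R = 223/9.
Total output Q = 419/9, so price P = 272 - 3·(419/9) = 397/3.

132.33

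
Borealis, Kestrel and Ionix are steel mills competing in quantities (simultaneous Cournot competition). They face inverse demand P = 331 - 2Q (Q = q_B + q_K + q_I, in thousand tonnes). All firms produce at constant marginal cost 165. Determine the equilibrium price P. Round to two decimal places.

206.50

Each firm earns π_i = (331 - 2Q)q_i - 165q_i.
First-order condition (treating rivals' output as given): 166 - 4q_i - 2·Σ_{j≠i} q_j = 0.
With identical firms every q_j equals q_i, so Σ_{j≠i} q_j = 2q_i and 166 = 8q_i, giving q_i = 83/4.
Total output Q = 249/4, so price P = 331 - 2·(249/4) = 413/2.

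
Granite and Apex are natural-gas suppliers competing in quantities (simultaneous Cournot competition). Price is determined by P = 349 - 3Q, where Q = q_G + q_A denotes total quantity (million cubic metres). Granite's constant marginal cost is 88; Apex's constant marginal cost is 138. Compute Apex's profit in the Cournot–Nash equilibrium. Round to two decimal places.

960.04

Granite's profit: π_G = (349 - 3Q)q_G - (88q_G). Setting ∂π_G/∂q_G = 0: 261 - 6q_G - 3(q_A) = 0.
Apex's profit: π_A = (349 - 3Q)q_A - (138q_A). Setting ∂π_A/∂q_A = 0: 211 - 6q_A - 3(q_G) = 0.
So q_G = (261 - 3q_A)/6 and q_A = (211 - 3q_G)/6.
Solving the pair: q_G = 311/9, q_A = 161/9.
Price P = 349 - 3·(472/9) = 575/3.
Apex's profit: (575/3 - 138)·(161/9) = 960.0370.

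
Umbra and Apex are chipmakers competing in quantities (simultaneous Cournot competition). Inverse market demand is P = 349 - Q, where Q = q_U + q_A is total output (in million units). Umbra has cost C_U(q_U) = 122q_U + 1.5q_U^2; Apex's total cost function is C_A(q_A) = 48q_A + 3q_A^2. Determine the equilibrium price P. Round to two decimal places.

Umbra's profit: π_U = (349 - Q)q_U - (122q_U + (3/2)q_U²). Setting ∂π_U/∂q_U = 0: 227 - 5q_U - (q_A) = 0.
Apex's profit: π_A = (349 - Q)q_A - (48q_A + 3q_A²). Setting ∂π_A/∂q_A = 0: 301 - 8q_A - (q_U) = 0.
Best responses: q_U = (227 - q_A)/5, q_A = (301 - q_U)/8.
Solving the pair: q_U = 505/13, q_A = 426/13.
Total output Q = 931/13, so price P = 349 - 931/13 = 277.3846.

277.38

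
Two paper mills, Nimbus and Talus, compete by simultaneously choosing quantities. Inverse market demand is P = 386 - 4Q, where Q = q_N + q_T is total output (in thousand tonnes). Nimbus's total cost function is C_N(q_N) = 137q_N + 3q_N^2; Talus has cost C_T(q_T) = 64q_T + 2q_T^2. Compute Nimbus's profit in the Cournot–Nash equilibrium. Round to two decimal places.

Nimbus's profit: π_N = (386 - 4Q)q_N - (137q_N + 3q_N²). Setting ∂π_N/∂q_N = 0: 249 - 14q_N - 4(q_T) = 0.
Talus's profit: π_T = (386 - 4Q)q_T - (64q_T + 2q_T²). Setting ∂π_T/∂q_T = 0: 322 - 12q_T - 4(q_N) = 0.
So q_N = (249 - 4q_T)/14 and q_T = (322 - 4q_N)/12.
Solving the pair: q_N = 425/38, q_T = 439/19.
Price P = 386 - 4·(1303/38) = 248.8421.
Nimbus's profit: 248.8421·(425/38) - 137·(425/38) - 3(425/38)² = 875.6060.

875.61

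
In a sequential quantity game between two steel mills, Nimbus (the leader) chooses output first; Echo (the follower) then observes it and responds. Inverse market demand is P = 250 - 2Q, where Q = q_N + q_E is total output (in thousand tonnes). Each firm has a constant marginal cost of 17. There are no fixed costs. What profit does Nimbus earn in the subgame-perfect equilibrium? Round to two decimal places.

The follower Echo best-responds to any q_N: π_E = (250 - 2Q)q_E - 17q_E.
∂π_E/∂q_E = 233 - 2q_N - 4q_E = 0 gives the reaction function q_E = (233 - 2q_N)/4.
The leader anticipates this reaction. Substituting into P = 250 - 2Q gives P = 267/2 - q_N, so π_N = (267/2 - q_N)q_N - 17q_N.
Maximising: ∂π_N/∂q_N = 233/2 - 2q_N = 0, giving q_N = 233/4.
Then q_E = (233 - 2·(233/4))/4 = 233/8.
Price P = 250 - 2·(699/8) = 301/4.
Nimbus's profit: (301/4 - 17)·(233/4) = 3393.0625.

3393.06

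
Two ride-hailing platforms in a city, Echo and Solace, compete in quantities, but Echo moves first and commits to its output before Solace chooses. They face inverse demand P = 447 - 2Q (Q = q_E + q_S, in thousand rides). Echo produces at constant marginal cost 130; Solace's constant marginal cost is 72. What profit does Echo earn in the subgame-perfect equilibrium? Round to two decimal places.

4192.56

The follower Solace best-responds to any q_E: π_S = (447 - 2Q)q_S - 72q_S.
∂π_S/∂q_S = 375 - 2q_E - 4q_S = 0 gives the reaction function q_S = (375 - 2q_E)/4.
Echo substitutes q_S(q_E) into its own profit: π_E = q_E(447 - 2q_E - (375 - 2q_E)/2) - 130q_E = (519/2 - q_E)q_E - 130q_E.
Leader FOC: 259/2 - 2q_E = 0, so q_E = 259/4.
Then q_S = (375 - 2·(259/4))/4 = 491/8.
Price P = 447 - 2·(1009/8) = 779/4.
Echo's profit: (779/4 - 130)·(259/4) = 4192.5625.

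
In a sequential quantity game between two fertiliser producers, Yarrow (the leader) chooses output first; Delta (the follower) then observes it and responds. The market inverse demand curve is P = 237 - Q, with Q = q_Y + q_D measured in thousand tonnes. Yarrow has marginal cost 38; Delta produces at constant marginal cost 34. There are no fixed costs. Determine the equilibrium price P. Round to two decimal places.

86.75

Solve by backward induction. Given q_Y, the follower Delta maximises π_D = (237 - q_Y - q_D)q_D - 34q_D.
Follower FOC: 203 - q_Y - 2q_D = 0, so q_D(q_Y) = (203 - q_Y)/2.
The leader anticipates this reaction. Substituting into P = 237 - Q gives P = 271/2 - (1/2)q_Y, so π_Y = (271/2 - (1/2)q_Y)q_Y - 38q_Y.
The leader's first-order condition 195/2 - q_Y = 0 yields q_Y = 195/2.
Then q_D = (203 - 195/2)/2 = 211/4.
Total output Q = 601/4, so price P = 237 - 601/4 = 347/4.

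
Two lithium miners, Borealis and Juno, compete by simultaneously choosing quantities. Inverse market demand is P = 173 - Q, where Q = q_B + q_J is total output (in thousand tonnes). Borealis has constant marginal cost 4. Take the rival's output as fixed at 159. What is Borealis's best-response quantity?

5

With the rival's output fixed at 159, Borealis's profit is π_B = (173 - 159 - q_B)q_B - (4q_B) = (14 - q_B)q_B - (4q_B).
∂π_B/∂q_B = 10 - 2q_B = 0, so q_B = 5.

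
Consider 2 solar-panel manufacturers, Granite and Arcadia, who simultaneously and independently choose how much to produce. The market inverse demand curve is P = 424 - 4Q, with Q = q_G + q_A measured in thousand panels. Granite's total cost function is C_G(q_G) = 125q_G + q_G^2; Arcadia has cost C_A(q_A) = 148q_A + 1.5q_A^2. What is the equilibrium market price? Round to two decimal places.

Granite's profit: π_G = (424 - 4Q)q_G - (125q_G + q_G²). Setting ∂π_G/∂q_G = 0: 299 - 10q_G - 4(q_A) = 0.
Arcadia's profit: π_A = (424 - 4Q)q_A - (148q_A + (3/2)q_A²). Setting ∂π_A/∂q_A = 0: 276 - 11q_A - 4(q_G) = 0.
Best responses: q_G = (299 - 4q_A)/10, q_A = (276 - 4q_G)/11.
Substituting one into the other gives q_G = 23.2447 and q_A = 782/47.
Total output Q = 39.8830, so price P = 424 - 4·39.8830 = 264.4681.

264.47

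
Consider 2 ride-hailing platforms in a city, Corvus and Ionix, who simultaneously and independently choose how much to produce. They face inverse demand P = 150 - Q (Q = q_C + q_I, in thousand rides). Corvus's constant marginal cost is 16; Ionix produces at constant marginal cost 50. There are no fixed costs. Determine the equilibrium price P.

72

Corvus's profit: π_C = (150 - Q)q_C - (16q_C). Setting ∂π_C/∂q_C = 0: 134 - 2q_C - (q_I) = 0.
Ionix's profit: π_I = (150 - Q)q_I - (50q_I). Setting ∂π_I/∂q_I = 0: 100 - 2q_I - (q_C) = 0.
So q_C = (134 - q_I)/2 and q_I = (100 - q_C)/2.
Substituting one into the other gives q_C = 56 and q_I = 22.
Total output Q = 78, so price P = 150 - 78 = 72.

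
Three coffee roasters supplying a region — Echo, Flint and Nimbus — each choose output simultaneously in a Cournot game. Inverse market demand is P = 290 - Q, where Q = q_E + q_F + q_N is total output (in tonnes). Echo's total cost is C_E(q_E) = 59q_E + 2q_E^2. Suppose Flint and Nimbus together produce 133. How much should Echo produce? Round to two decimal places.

With rivals' combined output fixed at 133, Echo's profit is π_E = (290 - 133 - q_E)q_E - (59q_E + 2q_E²) = (157 - q_E)q_E - (59q_E + 2q_E²).
∂π_E/∂q_E = 98 - 6q_E = 0, so q_E = 49/3.

16.33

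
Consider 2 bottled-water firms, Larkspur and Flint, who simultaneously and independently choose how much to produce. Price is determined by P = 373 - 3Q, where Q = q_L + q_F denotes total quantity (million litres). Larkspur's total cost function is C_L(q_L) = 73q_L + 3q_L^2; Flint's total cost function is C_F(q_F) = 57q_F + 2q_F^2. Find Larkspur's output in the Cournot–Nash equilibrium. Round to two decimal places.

Larkspur's profit: π_L = (373 - 3Q)q_L - (73q_L + 3q_L²). Setting ∂π_L/∂q_L = 0: 300 - 12q_L - 3(q_F) = 0.
Flint's first-order condition: 316 - 10q_F - 3(q_L) = 0.
Best responses: q_L = (300 - 3q_F)/12, q_F = (316 - 3q_L)/10.
Solving the pair: q_L = 684/37, q_F = 964/37.

18.49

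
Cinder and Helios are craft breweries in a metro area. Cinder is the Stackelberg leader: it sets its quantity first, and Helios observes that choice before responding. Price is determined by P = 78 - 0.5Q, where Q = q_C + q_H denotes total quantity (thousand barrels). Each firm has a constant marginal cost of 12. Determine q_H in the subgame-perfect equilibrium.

33

The follower Helios best-responds to any q_C: π_H = (78 - 0.5Q)q_H - 12q_H.
Setting the follower's marginal profit to zero, 66 - (1/2)q_C - q_H = 0, i.e. q_H = (66 - (1/2)q_C).
The leader anticipates this reaction. Substituting into P = 78 - 0.5Q gives P = 45 - (1/4)q_C, so π_C = (45 - (1/4)q_C)q_C - 12q_C.
Leader FOC: 33 - (1/2)q_C = 0, so q_C = 66.
Then q_H = (66 - (1/2)·66) = 33.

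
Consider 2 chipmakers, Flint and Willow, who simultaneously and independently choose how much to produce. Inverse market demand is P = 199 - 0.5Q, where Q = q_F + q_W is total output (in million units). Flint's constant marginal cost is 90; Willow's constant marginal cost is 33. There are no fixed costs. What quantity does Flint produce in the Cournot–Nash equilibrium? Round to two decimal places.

Flint's profit: π_F = (199 - 0.5Q)q_F - (90q_F). Setting ∂π_F/∂q_F = 0: 109 - q_F - (1/2)(q_W) = 0.
Willow's profit: π_W = (199 - 0.5Q)q_W - (33q_W). Setting ∂π_W/∂q_W = 0: 166 - q_W - (1/2)(q_F) = 0.
So q_F = (109 - (1/2)q_W) and q_W = (166 - (1/2)q_F).
Substituting one into the other gives q_F = 104/3 and q_W = 446/3.

34.67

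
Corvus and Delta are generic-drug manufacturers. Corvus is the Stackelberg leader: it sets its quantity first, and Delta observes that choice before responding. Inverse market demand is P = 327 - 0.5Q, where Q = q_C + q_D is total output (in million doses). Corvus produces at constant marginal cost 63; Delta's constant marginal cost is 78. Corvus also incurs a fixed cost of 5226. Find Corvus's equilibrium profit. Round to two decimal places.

Solve by backward induction. Given q_C, the follower Delta maximises π_D = (327 - (1/2)q_C - (1/2)q_D)q_D - 78q_D.
Setting the follower's marginal profit to zero, 249 - (1/2)q_C - q_D = 0, i.e. q_D = (249 - (1/2)q_C).
Corvus substitutes q_D(q_C) into its own profit: π_C = q_C(327 - (1/2)q_C - (249 - (1/2)q_C)/2) - 63q_C = (405/2 - (1/4)q_C)q_C - 63q_C.
Leader FOC: 279/2 - (1/2)q_C = 0, so q_C = 279.
Then q_D = (249 - (1/2)·279) = 219/2.
Price P = 327 - (1/2)·(777/2) = 531/4.
Corvus's profit: (531/4 - 63)·279 - 5226 = 14234.2500.

14234.25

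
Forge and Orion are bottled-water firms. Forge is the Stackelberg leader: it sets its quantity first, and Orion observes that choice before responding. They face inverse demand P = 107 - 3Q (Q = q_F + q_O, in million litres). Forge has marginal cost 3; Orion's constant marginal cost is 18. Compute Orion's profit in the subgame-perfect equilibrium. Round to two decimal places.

72.52

The follower Orion best-responds to any q_F: π_O = (107 - 3Q)q_O - 18q_O.
Follower FOC: 89 - 3q_F - 6q_O = 0, so q_O(q_F) = (89 - 3q_F)/6.
Forge substitutes q_O(q_F) into its own profit: π_F = q_F(107 - 3q_F - (89 - 3q_F)/2) - 3q_F = (125/2 - (3/2)q_F)q_F - 3q_F.
The leader's first-order condition 119/2 - 3q_F = 0 yields q_F = 119/6.
Then q_O = (89 - 3·(119/6))/6 = 59/12.
Price P = 107 - 3·(99/4) = 131/4.
Orion's profit: (131/4 - 18)·(59/12) = 72.5208.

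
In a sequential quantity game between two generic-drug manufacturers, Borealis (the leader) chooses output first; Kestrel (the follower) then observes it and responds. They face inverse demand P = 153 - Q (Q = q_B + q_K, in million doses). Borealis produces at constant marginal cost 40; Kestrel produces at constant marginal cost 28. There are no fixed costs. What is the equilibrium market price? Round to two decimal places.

The follower Kestrel best-responds to any q_B: π_K = (153 - Q)q_K - 28q_K.
Follower FOC: 125 - q_B - 2q_K = 0, so q_K(q_B) = (125 - q_B)/2.
Borealis substitutes q_K(q_B) into its own profit: π_B = q_B(153 - q_B - (125 - q_B)/2) - 40q_B = (181/2 - (1/2)q_B)q_B - 40q_B.
Leader FOC: 101/2 - q_B = 0, so q_B = 101/2.
Then q_K = (125 - 101/2)/2 = 149/4.
Total output Q = 351/4, so price P = 153 - 351/4 = 261/4.

65.25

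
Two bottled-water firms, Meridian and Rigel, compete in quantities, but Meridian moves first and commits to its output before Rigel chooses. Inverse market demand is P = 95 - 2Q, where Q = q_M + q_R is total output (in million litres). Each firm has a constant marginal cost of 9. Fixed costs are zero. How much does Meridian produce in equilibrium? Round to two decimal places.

21.50

The follower Rigel best-responds to any q_M: π_R = (95 - 2Q)q_R - 9q_R.
∂π_R/∂q_R = 86 - 2q_M - 4q_R = 0 gives the reaction function q_R = (86 - 2q_M)/4.
The leader anticipates this reaction. Substituting into P = 95 - 2Q gives P = 52 - q_M, so π_M = (52 - q_M)q_M - 9q_M.
The leader's first-order condition 43 - 2q_M = 0 yields q_M = 43/2.
Then q_R = (86 - 2·(43/2))/4 = 43/4.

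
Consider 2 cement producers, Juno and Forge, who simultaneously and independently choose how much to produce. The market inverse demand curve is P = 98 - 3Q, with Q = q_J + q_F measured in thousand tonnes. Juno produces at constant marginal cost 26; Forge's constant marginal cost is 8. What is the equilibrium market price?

44

Juno's profit: π_J = (98 - 3Q)q_J - (26q_J). Setting ∂π_J/∂q_J = 0: 72 - 6q_J - 3(q_F) = 0.
Forge's first-order condition: 90 - 6q_F - 3(q_J) = 0.
Best responses: q_J = (72 - 3q_F)/6, q_F = (90 - 3q_J)/6.
Substituting one into the other gives q_J = 6 and q_F = 12.
Total output Q = 18, so price P = 98 - 3·18 = 44.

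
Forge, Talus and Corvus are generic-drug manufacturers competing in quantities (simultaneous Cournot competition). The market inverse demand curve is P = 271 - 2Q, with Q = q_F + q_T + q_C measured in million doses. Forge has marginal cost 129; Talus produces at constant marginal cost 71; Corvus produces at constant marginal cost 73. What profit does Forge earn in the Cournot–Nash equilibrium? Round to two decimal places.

24.50

Forge's profit: π_F = (271 - 2Q)q_F - (129q_F). Setting ∂π_F/∂q_F = 0: 142 - 4q_F - 2(q_T + q_C) = 0.
Talus's first-order condition: 200 - 4q_T - 2(q_F + q_C) = 0.
Corvus's first-order condition: 198 - 4q_C - 2(q_F + q_T) = 0.
Adding the 3 first-order conditions: 540 − 8Q = 0, so Q = 135/2.
Back-substituting: q_F = (142 − 135)/2 = 7/2, q_T = (200 − 135)/2 = 65/2, q_C = (198 − 135)/2 = 63/2.
Price P = 271 - 2·(135/2) = 136.
Forge's profit: (136 - 129)·(7/2) = 49/2.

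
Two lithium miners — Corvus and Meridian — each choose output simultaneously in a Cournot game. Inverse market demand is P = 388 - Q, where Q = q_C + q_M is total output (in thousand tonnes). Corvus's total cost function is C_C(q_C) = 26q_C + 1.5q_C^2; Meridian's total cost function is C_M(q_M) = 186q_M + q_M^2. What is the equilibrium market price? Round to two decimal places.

288.32

Corvus's profit: π_C = (388 - Q)q_C - (26q_C + (3/2)q_C²). Setting ∂π_C/∂q_C = 0: 362 - 5q_C - (q_M) = 0.
Meridian's profit: π_M = (388 - Q)q_M - (186q_M + q_M²). Setting ∂π_M/∂q_M = 0: 202 - 4q_M - (q_C) = 0.
So q_C = (362 - q_M)/5 and q_M = (202 - q_C)/4.
Substituting one into the other gives q_C = 1246/19 and q_M = 648/19.
Total output Q = 1894/19, so price P = 388 - 1894/19 = 288.3158.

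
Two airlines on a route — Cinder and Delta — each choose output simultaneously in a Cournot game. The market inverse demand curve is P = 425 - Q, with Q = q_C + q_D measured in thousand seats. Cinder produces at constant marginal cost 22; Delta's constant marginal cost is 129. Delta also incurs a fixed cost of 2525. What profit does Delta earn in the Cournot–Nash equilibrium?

Cinder's profit: π_C = (425 - Q)q_C - (22q_C). Setting ∂π_C/∂q_C = 0: 403 - 2q_C - (q_D) = 0.
Delta's first-order condition: 296 - 2q_D - (q_C) = 0.
So q_C = (403 - q_D)/2 and q_D = (296 - q_C)/2.
Substituting one into the other gives q_C = 170 and q_D = 63.
Price P = 425 - 233 = 192.
Delta's profit: (192 - 129)·63 - 2525 = 1444.

1444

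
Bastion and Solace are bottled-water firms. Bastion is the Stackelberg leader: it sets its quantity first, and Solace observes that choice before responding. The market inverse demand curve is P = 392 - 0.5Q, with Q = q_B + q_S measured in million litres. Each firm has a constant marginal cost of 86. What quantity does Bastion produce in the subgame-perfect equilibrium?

The follower Solace best-responds to any q_B: π_S = (392 - 0.5Q)q_S - 86q_S.
Follower FOC: 306 - (1/2)q_B - q_S = 0, so q_S(q_B) = (306 - (1/2)q_B).
Bastion substitutes q_S(q_B) into its own profit: π_B = q_B(392 - (1/2)q_B - (306 - (1/2)q_B)/2) - 86q_B = (239 - (1/4)q_B)q_B - 86q_B.
Leader FOC: 153 - (1/2)q_B = 0, so q_B = 306.
Then q_S = (306 - (1/2)·306) = 153.

306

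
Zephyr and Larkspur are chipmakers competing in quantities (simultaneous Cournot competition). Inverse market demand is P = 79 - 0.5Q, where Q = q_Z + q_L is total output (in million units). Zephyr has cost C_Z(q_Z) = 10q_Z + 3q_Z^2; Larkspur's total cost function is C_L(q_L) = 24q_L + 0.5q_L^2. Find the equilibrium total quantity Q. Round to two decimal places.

Zephyr's profit: π_Z = (79 - 0.5Q)q_Z - (10q_Z + 3q_Z²). Setting ∂π_Z/∂q_Z = 0: 69 - 7q_Z - (1/2)(q_L) = 0.
Larkspur's profit: π_L = (79 - 0.5Q)q_L - (24q_L + (1/2)q_L²). Setting ∂π_L/∂q_L = 0: 55 - 2q_L - (1/2)(q_Z) = 0.
Rearranging gives the reaction functions q_Z = (69 - (1/2)q_L)/7 and q_L = (55 - (1/2)q_Z)/2.
Substituting one into the other gives q_Z = 442/55 and q_L = 1402/55.
Total output Q = 442/55 + 1402/55 = 1844/55.

33.53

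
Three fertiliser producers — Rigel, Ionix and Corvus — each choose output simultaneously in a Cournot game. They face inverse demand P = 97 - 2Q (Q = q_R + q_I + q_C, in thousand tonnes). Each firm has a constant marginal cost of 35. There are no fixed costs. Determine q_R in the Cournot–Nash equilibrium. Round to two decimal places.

Each firm earns π_i = (97 - 2Q)q_i - 35q_i.
Setting ∂π_i/∂q_i = 0 with rivals' quantities fixed: 62 - 4q_i - 2·Σ_{j≠i} q_j = 0.
With identical firms every q_j equals q_i, so Σ_{j≠i} q_j = 2q_i and 62 = 8q_i, giving q_i = 31/4.

7.75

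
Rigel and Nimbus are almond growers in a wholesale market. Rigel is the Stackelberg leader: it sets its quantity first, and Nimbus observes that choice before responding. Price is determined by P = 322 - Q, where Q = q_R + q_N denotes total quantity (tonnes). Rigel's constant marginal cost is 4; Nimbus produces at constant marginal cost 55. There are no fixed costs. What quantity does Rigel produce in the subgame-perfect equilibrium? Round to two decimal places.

The follower Nimbus best-responds to any q_R: π_N = (322 - Q)q_N - 55q_N.
Follower FOC: 267 - q_R - 2q_N = 0, so q_N(q_R) = (267 - q_R)/2.
The leader anticipates this reaction. Substituting into P = 322 - Q gives P = 377/2 - (1/2)q_R, so π_R = (377/2 - (1/2)q_R)q_R - 4q_R.
Maximising: ∂π_R/∂q_R = 369/2 - q_R = 0, giving q_R = 369/2.
Then q_N = (267 - 369/2)/2 = 165/4.

184.50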